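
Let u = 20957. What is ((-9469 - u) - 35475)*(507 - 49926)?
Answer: 3256761519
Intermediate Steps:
((-9469 - u) - 35475)*(507 - 49926) = ((-9469 - 1*20957) - 35475)*(507 - 49926) = ((-9469 - 20957) - 35475)*(-49419) = (-30426 - 35475)*(-49419) = -65901*(-49419) = 3256761519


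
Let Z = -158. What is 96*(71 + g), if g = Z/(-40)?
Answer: 35976/5 ≈ 7195.2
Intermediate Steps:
g = 79/20 (g = -158/(-40) = -158*(-1/40) = 79/20 ≈ 3.9500)
96*(71 + g) = 96*(71 + 79/20) = 96*(1499/20) = 35976/5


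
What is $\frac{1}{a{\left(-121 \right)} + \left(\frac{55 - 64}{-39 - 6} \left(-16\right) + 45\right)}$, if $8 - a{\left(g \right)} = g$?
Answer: $\frac{5}{854} \approx 0.0058548$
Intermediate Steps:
$a{\left(g \right)} = 8 - g$
$\frac{1}{a{\left(-121 \right)} + \left(\frac{55 - 64}{-39 - 6} \left(-16\right) + 45\right)} = \frac{1}{\left(8 - -121\right) + \left(\frac{55 - 64}{-39 - 6} \left(-16\right) + 45\right)} = \frac{1}{\left(8 + 121\right) + \left(- \frac{9}{-45} \left(-16\right) + 45\right)} = \frac{1}{129 + \left(\left(-9\right) \left(- \frac{1}{45}\right) \left(-16\right) + 45\right)} = \frac{1}{129 + \left(\frac{1}{5} \left(-16\right) + 45\right)} = \frac{1}{129 + \left(- \frac{16}{5} + 45\right)} = \frac{1}{129 + \frac{209}{5}} = \frac{1}{\frac{854}{5}} = \frac{5}{854}$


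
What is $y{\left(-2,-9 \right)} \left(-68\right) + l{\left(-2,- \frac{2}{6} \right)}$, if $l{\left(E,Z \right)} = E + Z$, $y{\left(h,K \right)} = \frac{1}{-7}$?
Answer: $\frac{155}{21} \approx 7.381$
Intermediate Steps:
$y{\left(h,K \right)} = - \frac{1}{7}$
$y{\left(-2,-9 \right)} \left(-68\right) + l{\left(-2,- \frac{2}{6} \right)} = \left(- \frac{1}{7}\right) \left(-68\right) - \left(2 + \frac{2}{6}\right) = \frac{68}{7} - \frac{7}{3} = \frac{155}{21}$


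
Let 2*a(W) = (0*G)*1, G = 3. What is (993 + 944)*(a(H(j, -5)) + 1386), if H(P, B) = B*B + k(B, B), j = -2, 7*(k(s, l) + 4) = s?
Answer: 2684682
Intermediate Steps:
k(s, l) = -4 + s/7
H(P, B) = -4 + B² + B/7 (H(P, B) = B*B + (-4 + B/7) = B² + (-4 + B/7) = -4 + B² + B/7)
a(W) = 0 (a(W) = ((0*3)*1)/2 = (0*1)/2 = (½)*0 = 0)
(993 + 944)*(a(H(j, -5)) + 1386) = (993 + 944)*(0 + 1386) = 1937*1386 = 2684682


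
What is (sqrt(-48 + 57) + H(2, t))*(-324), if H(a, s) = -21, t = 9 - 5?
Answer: 5832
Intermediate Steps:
t = 4
(sqrt(-48 + 57) + H(2, t))*(-324) = (sqrt(-48 + 57) - 21)*(-324) = (sqrt(9) - 21)*(-324) = (3 - 21)*(-324) = -18*(-324) = 5832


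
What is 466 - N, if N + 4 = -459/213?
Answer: 33523/71 ≈ 472.15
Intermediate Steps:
N = -437/71 (N = -4 - 459/213 = -4 - 459*1/213 = -4 - 153/71 = -437/71 ≈ -6.1549)
466 - N = 466 - 1*(-437/71) = 466 + 437/71 = 33523/71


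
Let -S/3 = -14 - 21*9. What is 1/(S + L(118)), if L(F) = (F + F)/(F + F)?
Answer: 1/610 ≈ 0.0016393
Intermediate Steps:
L(F) = 1 (L(F) = (2*F)/((2*F)) = (2*F)*(1/(2*F)) = 1)
S = 609 (S = -3*(-14 - 21*9) = -3*(-14 - 189) = -3*(-203) = 609)
1/(S + L(118)) = 1/(609 + 1) = 1/610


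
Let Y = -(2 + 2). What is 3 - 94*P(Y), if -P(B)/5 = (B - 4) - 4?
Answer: -5637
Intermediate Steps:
Y = -4 (Y = -1*4 = -4)
P(B) = 40 - 5*B (P(B) = -5*((B - 4) - 4) = -5*((-4 + B) - 4) = -5*(-8 + B) = 40 - 5*B)
3 - 94*P(Y) = 3 - 94*(40 - 5*(-4)) = 3 - 94*(40 + 20) = 3 - 94*60 = 3 - 5640 = -5637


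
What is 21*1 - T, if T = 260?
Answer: -239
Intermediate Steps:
21*1 - T = 21*1 - 1*260 = 21 - 260 = -239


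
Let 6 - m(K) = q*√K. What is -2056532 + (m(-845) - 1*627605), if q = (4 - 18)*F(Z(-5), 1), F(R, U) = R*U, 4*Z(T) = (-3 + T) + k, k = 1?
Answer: -2684131 - 637*I*√5/2 ≈ -2.6841e+6 - 712.19*I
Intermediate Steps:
Z(T) = -½ + T/4 (Z(T) = ((-3 + T) + 1)/4 = (-2 + T)/4 = -½ + T/4)
q = 49/2 (q = (4 - 18)*((-½ + (¼)*(-5))*1) = -14*(-½ - 5/4) = -(-49)/2 = -14*(-7/4) = 49/2 ≈ 24.500)
m(K) = 6 - 49*√K/2
-2056532 + (m(-845) - 1*627605) = -2056532 + ((6 - 637*I*√5/2) - 1*627605) = -2056532 + ((6 - 637*I*√5/2) - 627605) = -2056532 + (-627599 - 637*I*√5/2) = -2684131 - 637*I*√5/2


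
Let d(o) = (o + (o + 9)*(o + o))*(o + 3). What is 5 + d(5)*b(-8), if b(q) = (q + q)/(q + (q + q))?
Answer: 2335/3 ≈ 778.33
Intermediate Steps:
d(o) = (3 + o)*(o + 2*o*(9 + o)) (d(o) = (o + (9 + o)*(2*o))*(3 + o) = (o + 2*o*(9 + o))*(3 + o) = (3 + o)*(o + 2*o*(9 + o)))
b(q) = ⅔ (b(q) = (2*q)/(q + 2*q) = (2*q)/((3*q)) = (2*q)*(1/(3*q)) = ⅔)
5 + d(5)*b(-8) = 5 + (5*(57 + 2*5² + 25*5))*(⅔) = 5 + (5*(57 + 2*25 + 125))*(⅔) = 5 + (5*(57 + 50 + 125))*(⅔) = 5 + (5*232)*(⅔) = 5 + 1160*(⅔) = 5 + 2320/3 = 2335/3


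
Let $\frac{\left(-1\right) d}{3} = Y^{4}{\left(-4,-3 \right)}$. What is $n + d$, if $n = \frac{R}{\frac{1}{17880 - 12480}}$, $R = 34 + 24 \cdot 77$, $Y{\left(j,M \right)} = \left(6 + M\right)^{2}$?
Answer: $10143117$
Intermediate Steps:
$R = 1882$ ($R = 34 + 1848 = 1882$)
$d = -19683$ ($d = - 3 \left(\left(6 - 3\right)^{2}\right)^{4} = - 3 \left(3^{2}\right)^{4} = - 3 \cdot 9^{4} = \left(-3\right) 6561 = -19683$)
$n = 10162800$ ($n = \frac{1882}{\frac{1}{17880 - 12480}} = \frac{1882}{\frac{1}{5400}} = 1882 \frac{1}{\frac{1}{5400}} = 1882 \cdot 5400 = 10162800$)
$n + d = 10162800 - 19683 = 10143117$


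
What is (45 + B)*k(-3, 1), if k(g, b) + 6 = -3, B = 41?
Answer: -774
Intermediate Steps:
k(g, b) = -9 (k(g, b) = -6 - 3 = -9)
(45 + B)*k(-3, 1) = (45 + 41)*(-9) = 86*(-9) = -774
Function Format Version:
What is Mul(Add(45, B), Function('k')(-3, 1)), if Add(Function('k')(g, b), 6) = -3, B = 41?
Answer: -774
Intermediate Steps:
Function('k')(g, b) = -9 (Function('k')(g, b) = Add(-6, -3) = -9)
Mul(Add(45, B), Function('k')(-3, 1)) = Mul(Add(45, 41), -9) = Mul(86, -9) = -774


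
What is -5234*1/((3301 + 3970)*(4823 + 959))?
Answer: -2617/21020461 ≈ -0.00012450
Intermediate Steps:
-5234*1/((3301 + 3970)*(4823 + 959)) = -5234/(5782*7271) = -5234/42040922 = -5234*1/42040922 = -2617/21020461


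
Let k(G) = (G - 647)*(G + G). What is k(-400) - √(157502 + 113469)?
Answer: 837600 - √270971 ≈ 8.3708e+5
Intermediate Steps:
k(G) = 2*G*(-647 + G) (k(G) = (-647 + G)*(2*G) = 2*G*(-647 + G))
k(-400) - √(157502 + 113469) = 2*(-400)*(-647 - 400) - √(157502 + 113469) = 2*(-400)*(-1047) - √270971 = 837600 - √270971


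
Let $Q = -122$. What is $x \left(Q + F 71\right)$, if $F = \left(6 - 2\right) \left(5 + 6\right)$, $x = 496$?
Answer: $1488992$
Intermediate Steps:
$F = 44$ ($F = 4 \cdot 11 = 44$)
$x \left(Q + F 71\right) = 496 \left(-122 + 44 \cdot 71\right) = 496 \left(-122 + 3124\right) = 496 \cdot 3002 = 1488992$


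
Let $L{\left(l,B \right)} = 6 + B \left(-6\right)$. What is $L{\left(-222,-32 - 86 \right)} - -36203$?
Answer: $36917$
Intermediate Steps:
$L{\left(l,B \right)} = 6 - 6 B$
$L{\left(-222,-32 - 86 \right)} - -36203 = \left(6 - 6 \left(-32 - 86\right)\right) - -36203 = \left(6 - 6 \left(-32 - 86\right)\right) + 36203 = \left(6 - -708\right) + 36203 = \left(6 + 708\right) + 36203 = 714 + 36203 = 36917$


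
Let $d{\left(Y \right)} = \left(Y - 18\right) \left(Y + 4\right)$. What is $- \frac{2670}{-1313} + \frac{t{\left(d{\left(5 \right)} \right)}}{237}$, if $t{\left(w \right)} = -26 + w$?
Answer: $\frac{445031}{311181} \approx 1.4301$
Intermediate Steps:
$d{\left(Y \right)} = \left(-18 + Y\right) \left(4 + Y\right)$ ($d{\left(Y \right)} = \left(Y - 18\right) \left(4 + Y\right) = \left(-18 + Y\right) \left(4 + Y\right)$)
$- \frac{2670}{-1313} + \frac{t{\left(d{\left(5 \right)} \right)}}{237} = - \frac{2670}{-1313} + \frac{-26 - \left(142 - 25\right)}{237} = \left(-2670\right) \left(- \frac{1}{1313}\right) + \left(-26 - 117\right) \frac{1}{237} = \frac{2670}{1313} + \left(-26 - 117\right) \frac{1}{237} = \frac{2670}{1313} - \frac{143}{237} = \frac{445031}{311181}$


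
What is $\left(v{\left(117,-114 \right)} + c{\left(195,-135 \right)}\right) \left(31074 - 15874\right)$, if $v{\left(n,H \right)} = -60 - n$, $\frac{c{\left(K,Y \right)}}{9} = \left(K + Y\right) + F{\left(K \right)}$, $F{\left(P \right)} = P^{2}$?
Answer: $5207337600$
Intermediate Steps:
$c{\left(K,Y \right)} = 9 K + 9 Y + 9 K^{2}$ ($c{\left(K,Y \right)} = 9 \left(\left(K + Y\right) + K^{2}\right) = 9 \left(K + Y + K^{2}\right) = 9 K + 9 Y + 9 K^{2}$)
$\left(v{\left(117,-114 \right)} + c{\left(195,-135 \right)}\right) \left(31074 - 15874\right) = \left(\left(-60 - 117\right) + \left(9 \cdot 195 + 9 \left(-135\right) + 9 \cdot 195^{2}\right)\right) \left(31074 - 15874\right) = \left(\left(-60 - 117\right) + \left(1755 - 1215 + 9 \cdot 38025\right)\right) 15200 = \left(-177 + \left(1755 - 1215 + 342225\right)\right) 15200 = \left(-177 + 342765\right) 15200 = 342588 \cdot 15200 = 5207337600$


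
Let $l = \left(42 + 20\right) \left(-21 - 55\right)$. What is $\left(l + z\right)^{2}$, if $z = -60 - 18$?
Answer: $22944100$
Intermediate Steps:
$l = -4712$ ($l = 62 \left(-76\right) = -4712$)
$z = -78$ ($z = -60 - 18 = -78$)
$\left(l + z\right)^{2} = \left(-4712 - 78\right)^{2} = \left(-4790\right)^{2} = 22944100$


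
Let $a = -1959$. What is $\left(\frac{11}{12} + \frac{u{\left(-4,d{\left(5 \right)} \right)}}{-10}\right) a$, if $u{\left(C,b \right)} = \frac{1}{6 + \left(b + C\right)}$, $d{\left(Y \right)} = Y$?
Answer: $- \frac{247487}{140} \approx -1767.8$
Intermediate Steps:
$u{\left(C,b \right)} = \frac{1}{6 + C + b}$ ($u{\left(C,b \right)} = \frac{1}{6 + \left(C + b\right)} = \frac{1}{6 + C + b}$)
$\left(\frac{11}{12} + \frac{u{\left(-4,d{\left(5 \right)} \right)}}{-10}\right) a = \left(\frac{11}{12} + \frac{1}{\left(6 - 4 + 5\right) \left(-10\right)}\right) \left(-1959\right) = \left(11 \cdot \frac{1}{12} + \frac{1}{7} \left(- \frac{1}{10}\right)\right) \left(-1959\right) = \left(\frac{11}{12} + \frac{1}{7} \left(- \frac{1}{10}\right)\right) \left(-1959\right) = \left(\frac{11}{12} - \frac{1}{70}\right) \left(-1959\right) = \frac{379}{420} \left(-1959\right) = - \frac{247487}{140}$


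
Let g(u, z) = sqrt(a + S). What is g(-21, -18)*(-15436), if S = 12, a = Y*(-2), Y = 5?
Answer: -15436*sqrt(2) ≈ -21830.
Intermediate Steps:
a = -10 (a = 5*(-2) = -10)
g(u, z) = sqrt(2) (g(u, z) = sqrt(-10 + 12) = sqrt(2))
g(-21, -18)*(-15436) = sqrt(2)*(-15436) = -15436*sqrt(2)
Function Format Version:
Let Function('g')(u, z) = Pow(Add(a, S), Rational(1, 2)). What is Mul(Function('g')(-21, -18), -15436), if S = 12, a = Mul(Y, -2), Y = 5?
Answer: Mul(-15436, Pow(2, Rational(1, 2))) ≈ -21830.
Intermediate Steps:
a = -10 (a = Mul(5, -2) = -10)
Function('g')(u, z) = Pow(2, Rational(1, 2)) (Function('g')(u, z) = Pow(Add(-10, 12), Rational(1, 2)) = Pow(2, Rational(1, 2)))
Mul(Function('g')(-21, -18), -15436) = Mul(Pow(2, Rational(1, 2)), -15436) = Mul(-15436, Pow(2, Rational(1, 2)))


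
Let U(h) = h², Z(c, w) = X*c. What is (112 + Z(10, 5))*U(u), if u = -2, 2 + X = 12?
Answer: 848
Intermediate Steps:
X = 10 (X = -2 + 12 = 10)
Z(c, w) = 10*c
(112 + Z(10, 5))*U(u) = (112 + 10*10)*(-2)² = (112 + 100)*4 = 212*4 = 848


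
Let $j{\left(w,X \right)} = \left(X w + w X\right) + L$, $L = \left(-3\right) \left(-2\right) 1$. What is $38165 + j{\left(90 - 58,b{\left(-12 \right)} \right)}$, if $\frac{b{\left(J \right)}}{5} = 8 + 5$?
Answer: $42331$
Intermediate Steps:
$L = 6$ ($L = 6 \cdot 1 = 6$)
$b{\left(J \right)} = 65$ ($b{\left(J \right)} = 5 \left(8 + 5\right) = 5 \cdot 13 = 65$)
$j{\left(w,X \right)} = 6 + 2 X w$ ($j{\left(w,X \right)} = \left(X w + w X\right) + 6 = \left(X w + X w\right) + 6 = 2 X w + 6 = 6 + 2 X w$)
$38165 + j{\left(90 - 58,b{\left(-12 \right)} \right)} = 38165 + \left(6 + 2 \cdot 65 \left(90 - 58\right)\right) = 38165 + \left(6 + 2 \cdot 65 \cdot 32\right) = 38165 + \left(6 + 4160\right) = 38165 + 4166 = 42331$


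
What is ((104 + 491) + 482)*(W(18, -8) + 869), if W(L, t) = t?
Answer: 927297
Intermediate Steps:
((104 + 491) + 482)*(W(18, -8) + 869) = ((104 + 491) + 482)*(-8 + 869) = (595 + 482)*861 = 1077*861 = 927297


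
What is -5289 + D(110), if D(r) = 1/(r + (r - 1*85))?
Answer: -714014/135 ≈ -5289.0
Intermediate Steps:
D(r) = 1/(-85 + 2*r) (D(r) = 1/(r + (r - 85)) = 1/(r + (-85 + r)) = 1/(-85 + 2*r))
-5289 + D(110) = -5289 + 1/(-85 + 2*110) = -5289 + 1/(-85 + 220) = -5289 + 1/135 = -714014/135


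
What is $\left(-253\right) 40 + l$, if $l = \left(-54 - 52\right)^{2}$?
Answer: $1116$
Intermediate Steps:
$l = 11236$ ($l = \left(-106\right)^{2} = 11236$)
$\left(-253\right) 40 + l = \left(-253\right) 40 + 11236 = -10120 + 11236 = 1116$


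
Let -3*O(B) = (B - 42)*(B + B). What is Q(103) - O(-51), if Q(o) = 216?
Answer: 3378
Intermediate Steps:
O(B) = -2*B*(-42 + B)/3 (O(B) = -(B - 42)*(B + B)/3 = -(-42 + B)*2*B/3 = -2*B*(-42 + B)/3)
Q(103) - O(-51) = 216 - 2*(-51)*(42 - 1*(-51))/3 = 216 - 2*(-51)*(42 + 51)/3 = 216 - 2*(-51)*93/3 = 216 - 1*(-3162) = 216 + 3162 = 3378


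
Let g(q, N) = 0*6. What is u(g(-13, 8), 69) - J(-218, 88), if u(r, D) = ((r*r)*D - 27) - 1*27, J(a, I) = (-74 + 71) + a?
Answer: 167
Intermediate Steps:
g(q, N) = 0
J(a, I) = -3 + a
u(r, D) = -54 + D*r² (u(r, D) = (r²*D - 27) - 27 = (D*r² - 27) - 27 = (-27 + D*r²) - 27 = -54 + D*r²)
u(g(-13, 8), 69) - J(-218, 88) = (-54 + 69*0²) - (-3 - 218) = (-54 + 69*0) - 1*(-221) = (-54 + 0) + 221 = -54 + 221 = 167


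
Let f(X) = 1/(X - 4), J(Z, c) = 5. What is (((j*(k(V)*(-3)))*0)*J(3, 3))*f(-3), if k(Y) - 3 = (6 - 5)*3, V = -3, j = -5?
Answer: 0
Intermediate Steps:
k(Y) = 6 (k(Y) = 3 + (6 - 5)*3 = 3 + 1*3 = 3 + 3 = 6)
f(X) = 1/(-4 + X)
(((j*(k(V)*(-3)))*0)*J(3, 3))*f(-3) = ((-30*(-3)*0)*5)/(-4 - 3) = ((-5*(-18)*0)*5)/(-7) = ((90*0)*5)*(-⅐) = (0*5)*(-⅐) = 0*(-⅐) = 0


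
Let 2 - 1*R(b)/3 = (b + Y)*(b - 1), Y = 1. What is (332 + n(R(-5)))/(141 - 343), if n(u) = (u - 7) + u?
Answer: -193/202 ≈ -0.95545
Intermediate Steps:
R(b) = 6 - 3*(1 + b)*(-1 + b) (R(b) = 6 - 3*(b + 1)*(b - 1) = 6 - 3*(1 + b)*(-1 + b))
n(u) = -7 + 2*u (n(u) = (-7 + u) + u = -7 + 2*u)
(332 + n(R(-5)))/(141 - 343) = (332 + (-7 + 2*(9 - 3*(-5)²)))/(141 - 343) = (332 + (-7 + 2*(9 - 3*25)))/(-202) = (332 + (-7 + 2*(9 - 75)))*(-1/202) = (332 + (-7 + 2*(-66)))*(-1/202) = (332 + (-7 - 132))*(-1/202) = (332 - 139)*(-1/202) = 193*(-1/202) = -193/202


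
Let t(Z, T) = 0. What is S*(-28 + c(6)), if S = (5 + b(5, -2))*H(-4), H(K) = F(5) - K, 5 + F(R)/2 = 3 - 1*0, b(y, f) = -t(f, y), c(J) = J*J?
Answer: 0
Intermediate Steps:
c(J) = J**2
b(y, f) = 0 (b(y, f) = -1*0 = 0)
F(R) = -4 (F(R) = -10 + 2*(3 - 1*0) = -10 + 2*(3 + 0) = -10 + 2*3 = -10 + 6 = -4)
H(K) = -4 - K
S = 0 (S = (5 + 0)*(-4 - 1*(-4)) = 5*(-4 + 4) = 5*0 = 0)
S*(-28 + c(6)) = 0*(-28 + 6**2) = 0*(-28 + 36) = 0*8 = 0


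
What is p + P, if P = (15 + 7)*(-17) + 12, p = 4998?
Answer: 4636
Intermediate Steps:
P = -362 (P = 22*(-17) + 12 = -374 + 12 = -362)
p + P = 4998 - 362 = 4636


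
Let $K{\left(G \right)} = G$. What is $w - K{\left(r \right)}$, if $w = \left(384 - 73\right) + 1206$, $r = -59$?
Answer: $1576$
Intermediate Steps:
$w = 1517$ ($w = 311 + 1206 = 1517$)
$w - K{\left(r \right)} = 1517 - -59 = 1517 + 59 = 1576$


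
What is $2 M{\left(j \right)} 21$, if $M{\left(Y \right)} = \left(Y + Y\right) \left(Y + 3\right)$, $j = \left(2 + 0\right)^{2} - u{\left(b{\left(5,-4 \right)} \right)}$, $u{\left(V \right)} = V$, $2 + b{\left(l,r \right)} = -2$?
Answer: $7392$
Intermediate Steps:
$b{\left(l,r \right)} = -4$ ($b{\left(l,r \right)} = -2 - 2 = -4$)
$j = 8$ ($j = \left(2 + 0\right)^{2} - -4 = 2^{2} + 4 = 4 + 4 = 8$)
$M{\left(Y \right)} = 2 Y \left(3 + Y\right)$
$2 M{\left(j \right)} 21 = 2 \cdot 2 \cdot 8 \left(3 + 8\right) 21 = 2 \cdot 2 \cdot 8 \cdot 11 \cdot 21 = 2 \cdot 176 \cdot 21 = 352 \cdot 21 = 7392$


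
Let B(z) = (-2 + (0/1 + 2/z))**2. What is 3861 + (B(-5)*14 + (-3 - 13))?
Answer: 98141/25 ≈ 3925.6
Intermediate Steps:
B(z) = (-2 + 2/z)**2 (B(z) = (-2 + (0*1 + 2/z))**2 = (-2 + (0 + 2/z))**2 = (-2 + 2/z)**2)
3861 + (B(-5)*14 + (-3 - 13)) = 3861 + ((4*(-1 - 5)**2/(-5)**2)*14 + (-3 - 13)) = 3861 + ((4*(1/25)*(-6)**2)*14 - 16) = 3861 + ((4*(1/25)*36)*14 - 16) = 3861 + ((144/25)*14 - 16) = 3861 + (2016/25 - 16) = 3861 + 1616/25 = 98141/25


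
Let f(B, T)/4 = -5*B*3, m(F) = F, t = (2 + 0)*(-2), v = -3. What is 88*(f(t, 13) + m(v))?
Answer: 20856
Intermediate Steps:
t = -4 (t = 2*(-2) = -4)
f(B, T) = -60*B (f(B, T) = 4*(-5*B*3) = 4*(-15*B) = -60*B)
88*(f(t, 13) + m(v)) = 88*(-60*(-4) - 3) = 88*(240 - 3) = 88*237 = 20856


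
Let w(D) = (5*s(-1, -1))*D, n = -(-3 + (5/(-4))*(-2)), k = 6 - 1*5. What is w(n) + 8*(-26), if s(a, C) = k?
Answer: -411/2 ≈ -205.50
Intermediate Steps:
k = 1 (k = 6 - 5 = 1)
s(a, C) = 1
n = ½ (n = -(-3 + (5*(-¼))*(-2)) = -(-3 - 5/4*(-2)) = -(-3 + 5/2) = -1*(-½) = ½ ≈ 0.50000)
w(D) = 5*D (w(D) = (5*1)*D = 5*D)
w(n) + 8*(-26) = 5*(½) + 8*(-26) = 5/2 - 208 = -411/2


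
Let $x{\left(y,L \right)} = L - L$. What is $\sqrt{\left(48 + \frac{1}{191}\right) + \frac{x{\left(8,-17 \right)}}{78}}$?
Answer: $\frac{\sqrt{1751279}}{191} \approx 6.9286$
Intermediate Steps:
$x{\left(y,L \right)} = 0$
$\sqrt{\left(48 + \frac{1}{191}\right) + \frac{x{\left(8,-17 \right)}}{78}} = \sqrt{\left(48 + \frac{1}{191}\right) + \frac{0}{78}} = \sqrt{\left(48 + \frac{1}{191}\right) + 0 \cdot \frac{1}{78}} = \sqrt{\frac{9169}{191} + 0} = \sqrt{\frac{9169}{191}} = \frac{\sqrt{1751279}}{191}$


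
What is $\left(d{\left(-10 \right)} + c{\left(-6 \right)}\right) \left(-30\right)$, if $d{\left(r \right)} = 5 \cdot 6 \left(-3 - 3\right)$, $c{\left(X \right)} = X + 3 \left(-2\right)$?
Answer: $5760$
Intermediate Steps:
$c{\left(X \right)} = -6 + X$ ($c{\left(X \right)} = X - 6 = -6 + X$)
$d{\left(r \right)} = -180$ ($d{\left(r \right)} = 30 \left(-3 - 3\right) = 30 \left(-6\right) = -180$)
$\left(d{\left(-10 \right)} + c{\left(-6 \right)}\right) \left(-30\right) = \left(-180 - 12\right) \left(-30\right) = \left(-192\right) \left(-30\right) = 5760$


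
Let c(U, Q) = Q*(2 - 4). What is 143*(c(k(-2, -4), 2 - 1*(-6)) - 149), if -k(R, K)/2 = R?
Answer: -23595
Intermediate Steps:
k(R, K) = -2*R
c(U, Q) = -2*Q (c(U, Q) = Q*(-2) = -2*Q)
143*(c(k(-2, -4), 2 - 1*(-6)) - 149) = 143*(-2*(2 - 1*(-6)) - 149) = 143*(-2*(2 + 6) - 149) = 143*(-2*8 - 149) = 143*(-16 - 149) = 143*(-165) = -23595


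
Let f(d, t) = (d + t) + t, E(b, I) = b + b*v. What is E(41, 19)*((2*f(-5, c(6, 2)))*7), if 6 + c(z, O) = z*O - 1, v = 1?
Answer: 5740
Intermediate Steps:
c(z, O) = -7 + O*z (c(z, O) = -6 + (z*O - 1) = -6 + (O*z - 1) = -6 + (-1 + O*z) = -7 + O*z)
E(b, I) = 2*b (E(b, I) = b + b*1 = b + b = 2*b)
f(d, t) = d + 2*t
E(41, 19)*((2*f(-5, c(6, 2)))*7) = (2*41)*((2*(-5 + 2*(-7 + 2*6)))*7) = 82*((2*(-5 + 2*(-7 + 12)))*7) = 82*((2*(-5 + 2*5))*7) = 82*((2*(-5 + 10))*7) = 82*((2*5)*7) = 82*(10*7) = 82*70 = 5740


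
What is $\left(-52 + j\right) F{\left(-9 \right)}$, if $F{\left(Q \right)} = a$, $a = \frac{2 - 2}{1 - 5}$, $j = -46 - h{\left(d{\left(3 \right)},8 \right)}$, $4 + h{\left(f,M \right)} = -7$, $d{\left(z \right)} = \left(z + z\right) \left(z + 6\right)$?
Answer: $0$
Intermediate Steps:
$d{\left(z \right)} = 2 z \left(6 + z\right)$
$h{\left(f,M \right)} = -11$ ($h{\left(f,M \right)} = -4 - 7 = -11$)
$j = -35$ ($j = -46 - -11 = -46 + 11 = -35$)
$a = 0$ ($a = \frac{0}{-4} = 0 \left(- \frac{1}{4}\right) = 0$)
$F{\left(Q \right)} = 0$
$\left(-52 + j\right) F{\left(-9 \right)} = \left(-52 - 35\right) 0 = \left(-87\right) 0 = 0$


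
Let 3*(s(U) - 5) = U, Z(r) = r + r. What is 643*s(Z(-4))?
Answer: 4501/3 ≈ 1500.3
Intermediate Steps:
Z(r) = 2*r
s(U) = 5 + U/3
643*s(Z(-4)) = 643*(5 + (2*(-4))/3) = 643*(5 + (⅓)*(-8)) = 643*(5 - 8/3) = 643*(7/3) = 4501/3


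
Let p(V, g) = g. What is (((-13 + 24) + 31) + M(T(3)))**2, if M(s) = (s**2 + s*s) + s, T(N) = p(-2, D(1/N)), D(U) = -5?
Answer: 7569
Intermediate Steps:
T(N) = -5
M(s) = s + 2*s**2 (M(s) = (s**2 + s**2) + s = 2*s**2 + s = s + 2*s**2)
(((-13 + 24) + 31) + M(T(3)))**2 = (((-13 + 24) + 31) - 5*(1 + 2*(-5)))**2 = ((11 + 31) - 5*(1 - 10))**2 = (42 - 5*(-9))**2 = (42 + 45)**2 = 87**2 = 7569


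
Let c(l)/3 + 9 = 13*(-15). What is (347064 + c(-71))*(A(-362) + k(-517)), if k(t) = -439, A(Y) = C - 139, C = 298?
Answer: -97006560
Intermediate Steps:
A(Y) = 159 (A(Y) = 298 - 139 = 159)
c(l) = -612 (c(l) = -27 + 3*(13*(-15)) = -27 + 3*(-195) = -27 - 585 = -612)
(347064 + c(-71))*(A(-362) + k(-517)) = (347064 - 612)*(159 - 439) = 346452*(-280) = -97006560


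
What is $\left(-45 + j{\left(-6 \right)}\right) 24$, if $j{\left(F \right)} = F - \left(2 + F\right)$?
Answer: $-1128$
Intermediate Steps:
$j{\left(F \right)} = -2$
$\left(-45 + j{\left(-6 \right)}\right) 24 = \left(-45 - 2\right) 24 = \left(-47\right) 24 = -1128$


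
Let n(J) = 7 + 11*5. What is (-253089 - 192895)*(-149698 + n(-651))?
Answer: 66735261824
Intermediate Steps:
n(J) = 62 (n(J) = 7 + 55 = 62)
(-253089 - 192895)*(-149698 + n(-651)) = (-253089 - 192895)*(-149698 + 62) = -445984*(-149636) = 66735261824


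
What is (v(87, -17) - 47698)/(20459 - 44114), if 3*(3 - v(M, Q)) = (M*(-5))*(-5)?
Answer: 3228/1577 ≈ 2.0469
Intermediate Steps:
v(M, Q) = 3 - 25*M/3 (v(M, Q) = 3 - M*(-5)*(-5)/3 = 3 - (-5*M)*(-5)/3 = 3 - 25*M/3)
(v(87, -17) - 47698)/(20459 - 44114) = ((3 - 25/3*87) - 47698)/(20459 - 44114) = ((3 - 725) - 47698)/(-23655) = (-722 - 47698)*(-1/23655) = -48420*(-1/23655) = 3228/1577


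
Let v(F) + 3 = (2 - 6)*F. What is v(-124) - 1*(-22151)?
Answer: 22644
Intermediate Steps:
v(F) = -3 - 4*F (v(F) = -3 + (2 - 6)*F = -3 - 4*F)
v(-124) - 1*(-22151) = (-3 - 4*(-124)) - 1*(-22151) = (-3 + 496) + 22151 = 493 + 22151 = 22644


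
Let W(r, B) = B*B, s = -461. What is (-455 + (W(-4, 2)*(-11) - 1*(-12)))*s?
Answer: 224507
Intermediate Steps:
W(r, B) = B²
(-455 + (W(-4, 2)*(-11) - 1*(-12)))*s = (-455 + (2²*(-11) - 1*(-12)))*(-461) = (-455 + (4*(-11) + 12))*(-461) = (-455 + (-44 + 12))*(-461) = (-455 - 32)*(-461) = -487*(-461) = 224507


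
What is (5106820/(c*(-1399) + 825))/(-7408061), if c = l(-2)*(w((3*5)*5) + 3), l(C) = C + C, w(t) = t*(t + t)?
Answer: -5106820/466504958433393 ≈ -1.0947e-8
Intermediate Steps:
w(t) = 2*t**2 (w(t) = t*(2*t) = 2*t**2)
l(C) = 2*C
c = -45012 (c = (2*(-2))*(2*((3*5)*5)**2 + 3) = -4*(2*(15*5)**2 + 3) = -4*(2*75**2 + 3) = -4*(2*5625 + 3) = -4*(11250 + 3) = -4*11253 = -45012)
(5106820/(c*(-1399) + 825))/(-7408061) = (5106820/(-45012*(-1399) + 825))/(-7408061) = (5106820/(62971788 + 825))*(-1/7408061) = (5106820/62972613)*(-1/7408061) = -5106820/466504958433393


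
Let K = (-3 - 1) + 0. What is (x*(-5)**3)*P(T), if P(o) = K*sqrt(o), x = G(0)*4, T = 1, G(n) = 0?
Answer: 0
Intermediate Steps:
K = -4 (K = -4 + 0 = -4)
x = 0 (x = 0*4 = 0)
P(o) = -4*sqrt(o)
(x*(-5)**3)*P(T) = (0*(-5)**3)*(-4*sqrt(1)) = (0*(-125))*(-4*1) = 0*(-4) = 0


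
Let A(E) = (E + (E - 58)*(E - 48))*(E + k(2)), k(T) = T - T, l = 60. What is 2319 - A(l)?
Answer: -2721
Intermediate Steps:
k(T) = 0
A(E) = E*(E + (-58 + E)*(-48 + E)) (A(E) = (E + (E - 58)*(E - 48))*(E + 0) = (E + (-58 + E)*(-48 + E))*E = E*(E + (-58 + E)*(-48 + E)))
2319 - A(l) = 2319 - 60*(2784 + 60**2 - 105*60) = 2319 - 60*(2784 + 3600 - 6300) = 2319 - 60*84 = 2319 - 1*5040 = 2319 - 5040 = -2721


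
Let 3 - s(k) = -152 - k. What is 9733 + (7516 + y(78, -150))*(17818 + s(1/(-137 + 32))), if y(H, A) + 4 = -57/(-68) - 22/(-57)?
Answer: 13740137245372/101745 ≈ 1.3504e+8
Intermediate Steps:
s(k) = 155 + k (s(k) = 3 - (-152 - k) = 3 + (152 + k) = 155 + k)
y(H, A) = -10759/3876 (y(H, A) = -4 + (-57/(-68) - 22/(-57)) = -4 + (-57*(-1/68) - 22*(-1/57)) = -4 + (57/68 + 22/57) = -4 + 4745/3876 = -10759/3876)
9733 + (7516 + y(78, -150))*(17818 + s(1/(-137 + 32))) = 9733 + (7516 - 10759/3876)*(17818 + (155 + 1/(-137 + 32))) = 9733 + 29121257*(17818 + (155 + 1/(-105)))/3876 = 9733 + 29121257*(17818 + (155 - 1/105))/3876 = 9733 + 29121257*(17818 + 16274/105)/3876 = 9733 + (29121257/3876)*(1887164/105) = 9733 + 13739146961287/101745 = 13740137245372/101745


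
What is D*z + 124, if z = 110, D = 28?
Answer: 3204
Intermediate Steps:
D*z + 124 = 28*110 + 124 = 3080 + 124 = 3204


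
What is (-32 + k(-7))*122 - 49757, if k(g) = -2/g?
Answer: -375383/7 ≈ -53626.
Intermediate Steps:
(-32 + k(-7))*122 - 49757 = (-32 - 2/(-7))*122 - 49757 = (-32 - 2*(-1/7))*122 - 49757 = (-32 + 2/7)*122 - 49757 = -222/7*122 - 49757 = -27084/7 - 49757 = -375383/7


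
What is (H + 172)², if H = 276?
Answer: 200704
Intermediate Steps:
(H + 172)² = (276 + 172)² = 448² = 200704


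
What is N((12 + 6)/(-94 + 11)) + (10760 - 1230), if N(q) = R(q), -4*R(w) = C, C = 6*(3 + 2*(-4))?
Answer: 19075/2 ≈ 9537.5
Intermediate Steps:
C = -30 (C = 6*(3 - 8) = 6*(-5) = -30)
R(w) = 15/2 (R(w) = -¼*(-30) = 15/2)
N(q) = 15/2
N((12 + 6)/(-94 + 11)) + (10760 - 1230) = 15/2 + (10760 - 1230) = 15/2 + 9530 = 19075/2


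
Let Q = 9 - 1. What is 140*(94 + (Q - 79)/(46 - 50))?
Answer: 15645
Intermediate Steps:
Q = 8
140*(94 + (Q - 79)/(46 - 50)) = 140*(94 + (8 - 79)/(46 - 50)) = 140*(94 - 71/(-4)) = 140*(94 - 71*(-¼)) = 140*(94 + 71/4) = 140*(447/4) = 15645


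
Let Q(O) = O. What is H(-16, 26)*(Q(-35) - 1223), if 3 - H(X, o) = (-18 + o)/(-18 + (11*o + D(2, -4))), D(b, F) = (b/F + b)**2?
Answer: -4039438/1081 ≈ -3736.8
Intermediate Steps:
D(b, F) = (b + b/F)**2
H(X, o) = 3 - (-18 + o)/(-63/4 + 11*o) (H(X, o) = 3 - (-18 + o)/(-18 + (11*o + 2**2*(1 - 4)**2/(-4)**2)) = 3 - (-18 + o)/(-18 + (11*o + (1/16)*4*(-3)**2)) = 3 - (-18 + o)/(-18 + (11*o + (1/16)*4*9)) = 3 - (-18 + o)/(-18 + (11*o + 9/4)) = 3 - (-18 + o)/(-18 + (9/4 + 11*o)) = 3 - (-18 + o)/(-63/4 + 11*o))
H(-16, 26)*(Q(-35) - 1223) = ((-117 + 128*26)/(-63 + 44*26))*(-35 - 1223) = ((-117 + 3328)/(-63 + 1144))*(-1258) = (3211/1081)*(-1258) = -4039438/1081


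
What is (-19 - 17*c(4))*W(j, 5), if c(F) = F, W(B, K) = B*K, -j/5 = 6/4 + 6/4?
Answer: 6525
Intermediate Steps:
j = -15 (j = -5*(6/4 + 6/4) = -5*(6*(1/4) + 6*(1/4)) = -5*(3/2 + 3/2) = -5*3 = -15)
(-19 - 17*c(4))*W(j, 5) = (-19 - 17*4)*(-15*5) = (-19 - 68)*(-75) = -87*(-75) = 6525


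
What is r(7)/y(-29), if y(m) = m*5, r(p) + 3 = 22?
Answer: -19/145 ≈ -0.13103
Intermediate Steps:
r(p) = 19 (r(p) = -3 + 22 = 19)
y(m) = 5*m
r(7)/y(-29) = 19/((5*(-29))) = 19/(-145) = 19*(-1/145) = -19/145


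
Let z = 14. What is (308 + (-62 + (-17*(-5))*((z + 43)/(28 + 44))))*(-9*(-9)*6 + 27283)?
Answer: 208795111/24 ≈ 8.6998e+6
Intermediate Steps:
(308 + (-62 + (-17*(-5))*((z + 43)/(28 + 44))))*(-9*(-9)*6 + 27283) = (308 + (-62 + (-17*(-5))*((14 + 43)/(28 + 44))))*(-9*(-9)*6 + 27283) = (308 + (-62 + 85*(57/72)))*(81*6 + 27283) = (308 + (-62 + 85*(57*(1/72))))*(486 + 27283) = (308 + (-62 + 85*(19/24)))*27769 = (308 + (-62 + 1615/24))*27769 = (308 + 127/24)*27769 = (7519/24)*27769 = 208795111/24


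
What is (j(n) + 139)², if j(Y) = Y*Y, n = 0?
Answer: 19321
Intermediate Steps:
j(Y) = Y²
(j(n) + 139)² = (0² + 139)² = (0 + 139)² = 139² = 19321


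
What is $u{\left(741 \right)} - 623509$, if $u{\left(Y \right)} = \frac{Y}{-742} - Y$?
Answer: $- \frac{463194241}{742} \approx -6.2425 \cdot 10^{5}$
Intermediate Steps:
$u{\left(Y \right)} = - \frac{743 Y}{742}$ ($u{\left(Y \right)} = Y \left(- \frac{1}{742}\right) - Y = - \frac{Y}{742} - Y = - \frac{743 Y}{742}$)
$u{\left(741 \right)} - 623509 = \left(- \frac{743}{742}\right) 741 - 623509 = - \frac{550563}{742} - 623509 = - \frac{463194241}{742}$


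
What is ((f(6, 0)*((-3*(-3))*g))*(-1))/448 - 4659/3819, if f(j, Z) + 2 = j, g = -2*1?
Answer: -75511/71288 ≈ -1.0592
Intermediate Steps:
g = -2
f(j, Z) = -2 + j
((f(6, 0)*((-3*(-3))*g))*(-1))/448 - 4659/3819 = (((-2 + 6)*(-3*(-3)*(-2)))*(-1))/448 - 4659/3819 = ((4*(9*(-2)))*(-1))*(1/448) - 4659*1/3819 = ((4*(-18))*(-1))*(1/448) - 1553/1273 = -72*(-1)*(1/448) - 1553/1273 = 72*(1/448) - 1553/1273 = 9/56 - 1553/1273 = -75511/71288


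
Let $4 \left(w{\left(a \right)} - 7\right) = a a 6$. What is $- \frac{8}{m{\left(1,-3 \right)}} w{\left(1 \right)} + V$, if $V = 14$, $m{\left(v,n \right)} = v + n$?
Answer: $48$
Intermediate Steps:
$m{\left(v,n \right)} = n + v$
$w{\left(a \right)} = 7 + \frac{3 a^{2}}{2}$ ($w{\left(a \right)} = 7 + \frac{a a 6}{4} = 7 + \frac{a^{2} \cdot 6}{4} = 7 + \frac{6 a^{2}}{4} = 7 + \frac{3 a^{2}}{2}$)
$- \frac{8}{m{\left(1,-3 \right)}} w{\left(1 \right)} + V = - \frac{8}{-3 + 1} \left(7 + \frac{3 \cdot 1^{2}}{2}\right) + 14 = - \frac{8}{-2} \left(7 + \frac{3}{2} \cdot 1\right) + 14 = \left(-8\right) \left(- \frac{1}{2}\right) \left(7 + \frac{3}{2}\right) + 14 = 4 \cdot \frac{17}{2} + 14 = 34 + 14 = 48$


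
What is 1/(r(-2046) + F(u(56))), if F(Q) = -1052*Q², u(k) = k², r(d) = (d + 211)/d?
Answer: -2046/21167690512597 ≈ -9.6657e-11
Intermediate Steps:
r(d) = (211 + d)/d
1/(r(-2046) + F(u(56))) = 1/((211 - 2046)/(-2046) - 1052*(56²)²) = 1/(-1/2046*(-1835) - 1052*3136²) = 1/(1835/2046 - 1052*9834496) = 1/(1835/2046 - 10345889792) = 1/(-21167690512597/2046) = -2046/21167690512597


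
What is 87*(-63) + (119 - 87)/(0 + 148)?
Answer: -202789/37 ≈ -5480.8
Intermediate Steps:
87*(-63) + (119 - 87)/(0 + 148) = -5481 + 32/148 = -5481 + 32*(1/148) = -5481 + 8/37 = -202789/37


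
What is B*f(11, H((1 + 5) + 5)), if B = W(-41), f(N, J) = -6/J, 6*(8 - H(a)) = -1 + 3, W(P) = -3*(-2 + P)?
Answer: -2322/23 ≈ -100.96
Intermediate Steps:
W(P) = 6 - 3*P
H(a) = 23/3 (H(a) = 8 - (-1 + 3)/6 = 8 - ⅙*2 = 8 - ⅓ = 23/3)
B = 129 (B = 6 - 3*(-41) = 6 + 123 = 129)
B*f(11, H((1 + 5) + 5)) = 129*(-6/23/3) = 129*(-6*3/23) = 129*(-18/23) = -2322/23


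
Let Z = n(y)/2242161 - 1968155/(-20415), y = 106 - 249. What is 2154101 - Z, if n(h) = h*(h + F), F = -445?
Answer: 2191039878398900/1017193707 ≈ 2.1540e+6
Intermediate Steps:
y = -143
n(h) = h*(-445 + h) (n(h) = h*(h - 445) = h*(-445 + h))
Z = 98103043507/1017193707 (Z = -143*(-445 - 143)/2242161 - 1968155/(-20415) = -143*(-588)*(1/2242161) - 1968155*(-1/20415) = 84084*(1/2242161) + 393631/4083 = 28028/747387 + 393631/4083 = 98103043507/1017193707 ≈ 96.445)
2154101 - Z = 2154101 - 1*98103043507/1017193707 = 2154101 - 98103043507/1017193707 = 2191039878398900/1017193707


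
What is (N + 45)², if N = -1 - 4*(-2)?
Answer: 2704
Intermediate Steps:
N = 7 (N = -1 + 8 = 7)
(N + 45)² = (7 + 45)² = 52² = 2704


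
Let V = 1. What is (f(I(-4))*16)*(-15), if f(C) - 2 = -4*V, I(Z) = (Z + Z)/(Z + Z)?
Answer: 480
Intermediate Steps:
I(Z) = 1 (I(Z) = (2*Z)/((2*Z)) = (2*Z)*(1/(2*Z)) = 1)
f(C) = -2 (f(C) = 2 - 4*1 = 2 - 4 = -2)
(f(I(-4))*16)*(-15) = -2*16*(-15) = -32*(-15) = 480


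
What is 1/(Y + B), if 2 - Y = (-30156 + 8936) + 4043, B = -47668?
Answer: -1/30489 ≈ -3.2799e-5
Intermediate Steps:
Y = 17179 (Y = 2 - ((-30156 + 8936) + 4043) = 2 - (-21220 + 4043) = 2 - 1*(-17177) = 2 + 17177 = 17179)
1/(Y + B) = 1/(17179 - 47668) = 1/(-30489) = -1/30489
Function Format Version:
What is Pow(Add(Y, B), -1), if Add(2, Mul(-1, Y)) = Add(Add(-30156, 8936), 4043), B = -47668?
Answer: Rational(-1, 30489) ≈ -3.2799e-5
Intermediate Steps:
Y = 17179 (Y = Add(2, Mul(-1, Add(Add(-30156, 8936), 4043))) = Add(2, Mul(-1, Add(-21220, 4043))) = Add(2, Mul(-1, -17177)) = Add(2, 17177) = 17179)
Pow(Add(Y, B), -1) = Pow(Add(17179, -47668), -1) = Pow(-30489, -1) = Rational(-1, 30489)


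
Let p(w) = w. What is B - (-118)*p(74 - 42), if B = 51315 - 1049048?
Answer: -993957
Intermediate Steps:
B = -997733
B - (-118)*p(74 - 42) = -997733 - (-118)*(74 - 42) = -997733 - (-118)*32 = -997733 - 1*(-3776) = -997733 + 3776 = -993957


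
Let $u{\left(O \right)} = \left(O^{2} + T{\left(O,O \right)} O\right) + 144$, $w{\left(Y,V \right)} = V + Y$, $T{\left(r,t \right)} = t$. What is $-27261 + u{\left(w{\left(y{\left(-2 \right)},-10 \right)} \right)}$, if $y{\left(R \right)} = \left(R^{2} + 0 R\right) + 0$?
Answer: $-27045$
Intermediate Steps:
$y{\left(R \right)} = R^{2}$ ($y{\left(R \right)} = \left(R^{2} + 0\right) + 0 = R^{2} + 0 = R^{2}$)
$u{\left(O \right)} = 144 + 2 O^{2}$ ($u{\left(O \right)} = \left(O^{2} + O O\right) + 144 = \left(O^{2} + O^{2}\right) + 144 = 2 O^{2} + 144 = 144 + 2 O^{2}$)
$-27261 + u{\left(w{\left(y{\left(-2 \right)},-10 \right)} \right)} = -27261 + \left(144 + 2 \left(-10 + \left(-2\right)^{2}\right)^{2}\right) = -27261 + \left(144 + 2 \left(-10 + 4\right)^{2}\right) = -27261 + \left(144 + 2 \left(-6\right)^{2}\right) = -27261 + \left(144 + 2 \cdot 36\right) = -27261 + \left(144 + 72\right) = -27261 + 216 = -27045$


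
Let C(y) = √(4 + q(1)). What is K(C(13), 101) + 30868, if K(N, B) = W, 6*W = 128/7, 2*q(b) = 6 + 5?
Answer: 648292/21 ≈ 30871.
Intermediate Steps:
q(b) = 11/2 (q(b) = (6 + 5)/2 = (½)*11 = 11/2)
C(y) = √38/2 (C(y) = √(4 + 11/2) = √(19/2) = √38/2)
W = 64/21 (W = (128/7)/6 = (128*(⅐))/6 = (⅙)*(128/7) = 64/21 ≈ 3.0476)
K(N, B) = 64/21
K(C(13), 101) + 30868 = 64/21 + 30868 = 648292/21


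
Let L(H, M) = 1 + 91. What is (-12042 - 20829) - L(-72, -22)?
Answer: -32963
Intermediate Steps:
L(H, M) = 92
(-12042 - 20829) - L(-72, -22) = (-12042 - 20829) - 1*92 = -32871 - 92 = -32963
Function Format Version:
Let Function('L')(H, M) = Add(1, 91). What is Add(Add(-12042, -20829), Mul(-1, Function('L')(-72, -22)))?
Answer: -32963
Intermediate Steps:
Function('L')(H, M) = 92
Add(Add(-12042, -20829), Mul(-1, Function('L')(-72, -22))) = Add(Add(-12042, -20829), Mul(-1, 92)) = Add(-32871, -92) = -32963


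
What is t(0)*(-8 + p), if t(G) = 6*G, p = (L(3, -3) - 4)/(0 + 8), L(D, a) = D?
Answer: 0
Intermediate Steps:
p = -⅛ (p = (3 - 4)/(0 + 8) = -1/8 = -1*⅛ = -⅛ ≈ -0.12500)
t(0)*(-8 + p) = (6*0)*(-8 - ⅛) = 0*(-65/8) = 0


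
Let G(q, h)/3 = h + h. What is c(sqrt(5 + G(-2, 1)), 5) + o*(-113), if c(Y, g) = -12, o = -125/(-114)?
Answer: -15493/114 ≈ -135.90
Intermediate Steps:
G(q, h) = 6*h (G(q, h) = 3*(h + h) = 3*(2*h) = 6*h)
o = 125/114 (o = -125*(-1/114) = 125/114 ≈ 1.0965)
c(sqrt(5 + G(-2, 1)), 5) + o*(-113) = -12 + (125/114)*(-113) = -12 - 14125/114 = -15493/114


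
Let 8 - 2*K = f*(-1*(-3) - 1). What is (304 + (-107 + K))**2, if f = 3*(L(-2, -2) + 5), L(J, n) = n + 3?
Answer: 33489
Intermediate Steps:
L(J, n) = 3 + n
f = 18 (f = 3*((3 - 2) + 5) = 3*(1 + 5) = 3*6 = 18)
K = -14 (K = 4 - 9*(-1*(-3) - 1) = 4 - 9*(3 - 1) = 4 - 9*2 = 4 - 1/2*36 = 4 - 18 = -14)
(304 + (-107 + K))**2 = (304 + (-107 - 14))**2 = (304 - 121)**2 = 183**2 = 33489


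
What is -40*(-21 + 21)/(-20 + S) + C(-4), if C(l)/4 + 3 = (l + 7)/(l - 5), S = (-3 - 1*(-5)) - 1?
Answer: -40/3 ≈ -13.333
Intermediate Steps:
S = 1 (S = (-3 + 5) - 1 = 2 - 1 = 1)
C(l) = -12 + 4*(7 + l)/(-5 + l) (C(l) = -12 + 4*((l + 7)/(l - 5)) = -12 + 4*((7 + l)/(-5 + l)) = -12 + 4*(7 + l)/(-5 + l))
-40*(-21 + 21)/(-20 + S) + C(-4) = -40*(-21 + 21)/(-20 + 1) + 8*(11 - 1*(-4))/(-5 - 4) = -0/(-19) + 8*(11 + 4)/(-9) = -0*(-1)/19 + 8*(-1/9)*15 = -40*0 - 40/3 = 0 - 40/3 = -40/3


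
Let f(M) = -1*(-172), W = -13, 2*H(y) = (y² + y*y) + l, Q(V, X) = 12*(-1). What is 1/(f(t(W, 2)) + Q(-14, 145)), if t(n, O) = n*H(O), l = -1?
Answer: 1/160 ≈ 0.0062500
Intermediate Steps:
Q(V, X) = -12
H(y) = -½ + y² (H(y) = ((y² + y*y) - 1)/2 = ((y² + y²) - 1)/2 = (2*y² - 1)/2 = (-1 + 2*y²)/2 = -½ + y²)
t(n, O) = n*(-½ + O²)
f(M) = 172
1/(f(t(W, 2)) + Q(-14, 145)) = 1/(172 - 12) = 1/160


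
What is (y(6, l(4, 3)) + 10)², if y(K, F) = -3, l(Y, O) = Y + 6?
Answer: 49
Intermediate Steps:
l(Y, O) = 6 + Y
(y(6, l(4, 3)) + 10)² = (-3 + 10)² = 7² = 49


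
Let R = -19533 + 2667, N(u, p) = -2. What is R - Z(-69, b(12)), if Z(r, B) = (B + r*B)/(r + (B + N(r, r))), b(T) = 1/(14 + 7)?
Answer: -12565204/745 ≈ -16866.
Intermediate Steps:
b(T) = 1/21
R = -16866
Z(r, B) = (B + B*r)/(-2 + B + r) (Z(r, B) = (B + r*B)/(r + (B - 2)) = (B + B*r)/(r + (-2 + B)) = (B + B*r)/(-2 + B + r))
R - Z(-69, b(12)) = -16866 - (1 - 69)/(21*(-2 + 1/21 - 69)) = -16866 - (-68)/(21*(-1490/21)) = -16866 - (-21)*(-68)/(21*1490) = -16866 - 1*34/745 = -16866 - 34/745 = -12565204/745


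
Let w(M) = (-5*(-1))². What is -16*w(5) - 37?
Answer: -437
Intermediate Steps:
w(M) = 25 (w(M) = 5² = 25)
-16*w(5) - 37 = -16*25 - 37 = -400 - 37 = -437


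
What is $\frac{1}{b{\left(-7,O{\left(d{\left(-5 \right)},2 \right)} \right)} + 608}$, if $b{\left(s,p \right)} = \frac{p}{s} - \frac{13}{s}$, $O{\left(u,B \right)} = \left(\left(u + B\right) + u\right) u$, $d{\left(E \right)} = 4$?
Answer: $\frac{7}{4229} \approx 0.0016552$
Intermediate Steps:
$O{\left(u,B \right)} = u \left(B + 2 u\right)$ ($O{\left(u,B \right)} = \left(\left(B + u\right) + u\right) u = \left(B + 2 u\right) u = u \left(B + 2 u\right)$)
$b{\left(s,p \right)} = - \frac{13}{s} + \frac{p}{s}$
$\frac{1}{b{\left(-7,O{\left(d{\left(-5 \right)},2 \right)} \right)} + 608} = \frac{1}{\frac{-13 + 4 \left(2 + 2 \cdot 4\right)}{-7} + 608} = \frac{1}{- \frac{-13 + 4 \left(2 + 8\right)}{7} + 608} = \frac{1}{- \frac{-13 + 4 \cdot 10}{7} + 608} = \frac{1}{- \frac{-13 + 40}{7} + 608} = \frac{1}{\left(- \frac{1}{7}\right) 27 + 608} = \frac{1}{- \frac{27}{7} + 608} = \frac{1}{\frac{4229}{7}} = \frac{7}{4229}$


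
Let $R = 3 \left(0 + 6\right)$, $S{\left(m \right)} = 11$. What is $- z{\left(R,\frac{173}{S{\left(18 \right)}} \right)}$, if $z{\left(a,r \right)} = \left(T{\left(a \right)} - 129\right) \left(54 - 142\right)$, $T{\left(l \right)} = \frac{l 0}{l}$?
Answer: $-11352$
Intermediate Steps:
$T{\left(l \right)} = 0$ ($T{\left(l \right)} = \frac{0}{l} = 0$)
$R = 18$ ($R = 3 \cdot 6 = 18$)
$z{\left(a,r \right)} = 11352$ ($z{\left(a,r \right)} = \left(0 - 129\right) \left(54 - 142\right) = \left(-129\right) \left(-88\right) = 11352$)
$- z{\left(R,\frac{173}{S{\left(18 \right)}} \right)} = \left(-1\right) 11352 = -11352$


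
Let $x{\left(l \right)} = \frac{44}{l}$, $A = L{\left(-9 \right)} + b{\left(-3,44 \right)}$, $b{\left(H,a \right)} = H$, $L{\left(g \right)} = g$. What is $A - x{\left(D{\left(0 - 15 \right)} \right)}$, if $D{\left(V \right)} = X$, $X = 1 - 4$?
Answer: $\frac{8}{3} \approx 2.6667$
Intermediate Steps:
$X = -3$
$D{\left(V \right)} = -3$
$A = -12$ ($A = -9 - 3 = -12$)
$A - x{\left(D{\left(0 - 15 \right)} \right)} = -12 - \frac{44}{-3} = -12 - 44 \left(- \frac{1}{3}\right) = -12 - - \frac{44}{3} = -12 + \frac{44}{3} = \frac{8}{3}$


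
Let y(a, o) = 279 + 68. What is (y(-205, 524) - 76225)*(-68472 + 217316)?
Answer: -11293985032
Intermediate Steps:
y(a, o) = 347
(y(-205, 524) - 76225)*(-68472 + 217316) = (347 - 76225)*(-68472 + 217316) = -75878*148844 = -11293985032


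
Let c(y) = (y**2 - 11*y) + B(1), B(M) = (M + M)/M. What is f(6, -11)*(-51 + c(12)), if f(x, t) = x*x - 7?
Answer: -1073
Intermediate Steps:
B(M) = 2 (B(M) = (2*M)/M = 2)
f(x, t) = -7 + x**2 (f(x, t) = x**2 - 7 = -7 + x**2)
c(y) = 2 + y**2 - 11*y (c(y) = (y**2 - 11*y) + 2 = 2 + y**2 - 11*y)
f(6, -11)*(-51 + c(12)) = (-7 + 6**2)*(-51 + (2 + 12**2 - 11*12)) = (-7 + 36)*(-51 + (2 + 144 - 132)) = 29*(-51 + 14) = 29*(-37) = -1073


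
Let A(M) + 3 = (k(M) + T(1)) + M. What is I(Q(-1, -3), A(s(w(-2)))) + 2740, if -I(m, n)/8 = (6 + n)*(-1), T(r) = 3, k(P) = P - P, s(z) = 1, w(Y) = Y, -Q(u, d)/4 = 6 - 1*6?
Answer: 2796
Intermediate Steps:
Q(u, d) = 0 (Q(u, d) = -4*(6 - 1*6) = -4*(6 - 6) = -4*0 = 0)
k(P) = 0
A(M) = M (A(M) = -3 + ((0 + 3) + M) = -3 + (3 + M) = M)
I(m, n) = 48 + 8*n (I(m, n) = -8*(6 + n)*(-1) = -8*(-6 - n) = 48 + 8*n)
I(Q(-1, -3), A(s(w(-2)))) + 2740 = (48 + 8*1) + 2740 = (48 + 8) + 2740 = 56 + 2740 = 2796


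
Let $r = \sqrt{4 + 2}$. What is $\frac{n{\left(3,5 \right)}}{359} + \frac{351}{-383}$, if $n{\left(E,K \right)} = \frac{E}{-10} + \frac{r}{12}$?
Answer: $- \frac{1261239}{1374970} + \frac{\sqrt{6}}{4308} \approx -0.91672$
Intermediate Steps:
$r = \sqrt{6} \approx 2.4495$
$n{\left(E,K \right)} = - \frac{E}{10} + \frac{\sqrt{6}}{12}$ ($n{\left(E,K \right)} = \frac{E}{-10} + \frac{\sqrt{6}}{12} = E \left(- \frac{1}{10}\right) + \sqrt{6} \cdot \frac{1}{12} = - \frac{E}{10} + \frac{\sqrt{6}}{12}$)
$\frac{n{\left(3,5 \right)}}{359} + \frac{351}{-383} = \frac{\left(- \frac{1}{10}\right) 3 + \frac{\sqrt{6}}{12}}{359} + \frac{351}{-383} = \left(- \frac{3}{10} + \frac{\sqrt{6}}{12}\right) \frac{1}{359} + 351 \left(- \frac{1}{383}\right) = \left(- \frac{3}{3590} + \frac{\sqrt{6}}{4308}\right) - \frac{351}{383} = - \frac{1261239}{1374970} + \frac{\sqrt{6}}{4308}$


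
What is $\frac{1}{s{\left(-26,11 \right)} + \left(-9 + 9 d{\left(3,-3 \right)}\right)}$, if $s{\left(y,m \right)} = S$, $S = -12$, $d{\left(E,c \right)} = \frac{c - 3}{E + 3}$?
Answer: $- \frac{1}{30} \approx -0.033333$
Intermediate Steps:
$d{\left(E,c \right)} = \frac{-3 + c}{3 + E}$
$s{\left(y,m \right)} = -12$
$\frac{1}{s{\left(-26,11 \right)} + \left(-9 + 9 d{\left(3,-3 \right)}\right)} = \frac{1}{-12 - \left(9 - 9 \frac{-3 - 3}{3 + 3}\right)} = \frac{1}{-12 - \left(9 - 9 \cdot \frac{1}{6} \left(-6\right)\right)} = \frac{1}{-12 + \left(-9 + 9 \left(-1\right)\right)} = \frac{1}{-12 - 18} = \frac{1}{-30} = - \frac{1}{30}$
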